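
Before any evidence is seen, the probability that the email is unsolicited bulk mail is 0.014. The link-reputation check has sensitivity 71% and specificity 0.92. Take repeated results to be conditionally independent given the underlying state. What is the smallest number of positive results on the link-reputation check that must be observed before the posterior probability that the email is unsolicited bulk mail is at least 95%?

4

Prior odds = 0.014/0.986 = 7/493.
False-positive rate = 1 − 0.92 = 0.08; likelihood ratio of a positive = 0.71/0.08 = 8.875.
Target posterior odds = 0.95/0.05 = 19.
Need (7/493) × 8.875ⁿ ≥ 19, i.e. 8.875ⁿ ≥ 9367/7.
8.875³ = 357911/512 falls short of 9367/7 but 8.875⁴ = 25411681/4096 reaches it, so n = 4.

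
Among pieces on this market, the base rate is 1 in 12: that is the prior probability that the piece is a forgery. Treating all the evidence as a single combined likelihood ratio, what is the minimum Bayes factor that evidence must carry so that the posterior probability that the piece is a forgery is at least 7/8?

77

Prior odds = (1/12)/(11/12) = 1/11.
Target odds = 0.875/0.125 = 7.
Required Bayes factor = 7 ÷ (1/11) = 77.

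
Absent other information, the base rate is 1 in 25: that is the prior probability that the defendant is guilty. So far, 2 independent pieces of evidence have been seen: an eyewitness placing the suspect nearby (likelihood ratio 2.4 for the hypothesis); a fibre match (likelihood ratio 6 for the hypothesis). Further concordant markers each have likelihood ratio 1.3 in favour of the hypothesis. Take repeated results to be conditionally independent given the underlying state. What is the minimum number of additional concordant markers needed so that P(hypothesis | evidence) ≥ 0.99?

20

Prior odds = 0.04/0.96 = 1/24.
Combined Bayes factor of the evidence already in hand = 2.4 × 6 = 14.4.
Odds after that evidence = (1/24) × 14.4 = 0.6.
Target odds = 0.99/0.01 = 99.
Need 1.3ⁿ ≥ 99 ÷ 0.6 = 165.
1.3¹⁹ ≈146.192 falls short of 165 but 1.3²⁰ ≈190.05 reaches it, so n = 20.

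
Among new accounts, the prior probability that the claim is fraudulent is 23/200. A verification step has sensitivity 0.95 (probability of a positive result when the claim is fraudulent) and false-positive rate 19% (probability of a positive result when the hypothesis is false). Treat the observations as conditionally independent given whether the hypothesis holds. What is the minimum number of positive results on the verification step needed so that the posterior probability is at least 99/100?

Prior odds = 0.115/0.885 = 23/177.
Likelihood ratio of a positive result = 0.95/0.19 = 5.
Target posterior odds = 0.99/0.01 = 99.
Need (23/177) × 5ⁿ ≥ 99, i.e. 5ⁿ ≥ 17523/23.
5⁴ = 625 falls short of 17523/23 but 5⁵ = 3125 reaches it, so n = 5.

5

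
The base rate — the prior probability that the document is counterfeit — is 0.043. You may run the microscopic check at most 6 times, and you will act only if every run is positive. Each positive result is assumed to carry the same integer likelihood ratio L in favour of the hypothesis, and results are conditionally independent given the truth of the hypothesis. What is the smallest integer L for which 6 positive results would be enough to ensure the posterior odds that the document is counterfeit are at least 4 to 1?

3

Prior odds = 0.043/0.957 = 43/957.
Target odds = 4.
Need L⁶ ≥ 4 ÷ (43/957) = 3828/43.
2⁶ = 64 < 3828/43 ≤ 729 = 3⁶, so L = 3.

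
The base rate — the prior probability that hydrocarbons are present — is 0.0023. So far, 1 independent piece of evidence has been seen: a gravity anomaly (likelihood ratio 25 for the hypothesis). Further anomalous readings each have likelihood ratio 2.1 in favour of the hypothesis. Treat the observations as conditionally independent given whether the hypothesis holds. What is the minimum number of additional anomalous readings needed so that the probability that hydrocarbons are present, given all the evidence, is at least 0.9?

Prior odds = 0.0023/0.9977 = 23/9977.
Bayes factor of the evidence already in hand = 25.
Odds after that evidence = (23/9977) × 25 = 575/9977.
Target odds = 0.9/0.1 = 9.
Need 2.1ⁿ ≥ 9 ÷ (575/9977) = 89793/575.
2.1⁶ = 85766121/1000000 falls short of 89793/575 but 2.1⁷ ≈180.109 reaches it, so n = 7.

7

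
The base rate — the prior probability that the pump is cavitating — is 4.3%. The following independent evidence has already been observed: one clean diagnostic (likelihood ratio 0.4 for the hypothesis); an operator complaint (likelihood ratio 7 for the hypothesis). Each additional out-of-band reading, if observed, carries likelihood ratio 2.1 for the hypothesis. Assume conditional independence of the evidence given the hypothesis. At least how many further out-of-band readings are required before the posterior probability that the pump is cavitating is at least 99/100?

9

Prior odds = 0.043/0.957 = 43/957.
Combined Bayes factor of the evidence already in hand = 0.4 × 7 = 2.8.
Odds after that evidence = (43/957) × 2.8 = 602/4785.
Target odds = 0.99/0.01 = 99.
Need 2.1ⁿ ≥ 99 ÷ (602/4785) = 473715/602.
2.1⁸ ≈378.229 falls short of 473715/602 but 2.1⁹ ≈794.28 reaches it, so n = 9.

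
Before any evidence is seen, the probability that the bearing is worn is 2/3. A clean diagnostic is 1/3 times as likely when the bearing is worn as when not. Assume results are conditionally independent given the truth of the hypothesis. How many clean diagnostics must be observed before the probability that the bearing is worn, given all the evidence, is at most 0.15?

3

Prior odds: (2/3) ÷ (1/3) = 2.
Likelihood ratio per clean diagnostic = 1/3.
Target odds: 0.15 ÷ 0.85 = 3/17.
Require (1/3)ⁿ ≤ 3/17 ÷ 2 = 3/34.
(1/3)² = 1/9 is still above 3/34 but (1/3)³ = 1/27 is at or below it, so n = 3.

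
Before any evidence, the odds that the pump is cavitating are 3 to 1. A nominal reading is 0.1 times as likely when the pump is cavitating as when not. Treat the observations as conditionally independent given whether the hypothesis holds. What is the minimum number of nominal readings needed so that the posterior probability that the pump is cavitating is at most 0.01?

3

Prior odds = 3.
Likelihood ratio per nominal reading = 0.1.
Target odds: 0.01 ÷ 0.99 = 1/99.
Need 3 × 0.1ⁿ ≤ 1/99, i.e. 0.1ⁿ ≤ 1/297.
0.1² = 0.01 is still above 1/297 but 0.1³ = 0.001 is at or below it, so n = 3.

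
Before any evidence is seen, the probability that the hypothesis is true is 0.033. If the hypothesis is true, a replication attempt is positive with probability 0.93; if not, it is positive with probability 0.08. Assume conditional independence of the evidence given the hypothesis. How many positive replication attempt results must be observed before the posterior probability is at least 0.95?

3

Prior odds: 0.033 ÷ 0.967 = 33/967.
Likelihood ratio of a positive = 0.93/0.08 = 11.625.
Target odds: 0.95 ÷ 0.05 = 19.
Require 11.625ⁿ ≥ 19 ÷ (33/967) = 18373/33.
11.625² = 135.140625 falls short of 18373/33 but 11.625³ = 804357/512 reaches it, so n = 3.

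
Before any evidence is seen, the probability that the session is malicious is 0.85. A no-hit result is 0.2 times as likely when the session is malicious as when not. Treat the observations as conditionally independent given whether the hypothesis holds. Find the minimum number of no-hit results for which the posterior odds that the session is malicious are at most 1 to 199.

Prior odds: 0.85 ÷ 0.15 = 17/3.
Likelihood ratio per no-hit result = 0.2.
Target odds = 1/199.
Require 0.2ⁿ ≤ 1/199 ÷ (17/3) = 3/3383.
0.2⁴ = 0.0016 is still above 3/3383 but 0.2⁵ = 0.00032 is at or below it, so n = 5.

5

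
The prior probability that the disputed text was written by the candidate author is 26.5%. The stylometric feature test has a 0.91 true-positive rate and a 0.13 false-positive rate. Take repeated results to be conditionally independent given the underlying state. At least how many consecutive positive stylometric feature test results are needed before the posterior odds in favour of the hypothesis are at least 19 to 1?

3

Prior odds: 0.265 ÷ 0.735 = 53/147.
Likelihood ratio of a positive result = 0.91/0.13 = 7.
Target odds = 19.
Need (53/147) × 7ⁿ ≥ 19, i.e. 7ⁿ ≥ 2793/53.
7² = 49 falls short of 2793/53 but 7³ = 343 reaches it, so n = 3.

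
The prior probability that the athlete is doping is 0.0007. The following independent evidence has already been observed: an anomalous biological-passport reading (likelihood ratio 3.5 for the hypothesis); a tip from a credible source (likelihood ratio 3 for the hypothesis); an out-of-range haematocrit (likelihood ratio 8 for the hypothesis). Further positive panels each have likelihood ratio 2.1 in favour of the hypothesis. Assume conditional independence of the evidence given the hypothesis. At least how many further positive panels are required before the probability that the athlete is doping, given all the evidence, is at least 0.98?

10

Prior odds = 0.0007/0.9993 = 7/9993.
Combined Bayes factor of the evidence already in hand = 3.5 × 3 × 8 = 84.
Odds after that evidence = (7/9993) × 84 = 196/3331.
Target odds = 0.98/0.02 = 49.
Need 2.1ⁿ ≥ 49 ÷ (196/3331) = 832.75.
2.1⁹ ≈794.28 falls short of 832.75 but 2.1¹⁰ ≈1667.99 reaches it, so n = 10.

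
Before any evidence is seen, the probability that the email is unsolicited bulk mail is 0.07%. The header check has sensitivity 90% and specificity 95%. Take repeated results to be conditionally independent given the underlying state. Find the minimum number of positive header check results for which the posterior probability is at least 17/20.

Prior odds: 0.0007 ÷ 0.9993 = 7/9993.
False-positive rate = 1 − 0.95 = 0.05; likelihood ratio of a positive = 0.9/0.05 = 18.
Target odds: 0.85 ÷ 0.15 = 17/3.
Need (7/9993) × 18ⁿ ≥ 17/3, i.e. 18ⁿ ≥ 56627/7.
18³ = 5832 falls short of 56627/7 but 18⁴ = 104976 reaches it, so n = 4.

4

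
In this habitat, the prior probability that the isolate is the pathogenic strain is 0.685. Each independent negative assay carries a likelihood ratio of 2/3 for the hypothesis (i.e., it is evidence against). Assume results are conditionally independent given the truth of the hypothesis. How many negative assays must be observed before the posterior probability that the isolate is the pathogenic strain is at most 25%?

5

Prior odds: 0.685 ÷ 0.315 = 137/63.
Likelihood ratio per negative assay = 2/3.
Target odds: 0.25 ÷ 0.75 = 1/3.
Need (137/63) × (2/3)ⁿ ≤ 1/3, i.e. (2/3)ⁿ ≤ 21/137.
(2/3)⁴ = 16/81 is still above 21/137 but (2/3)⁵ = 32/243 is at or below it, so n = 5.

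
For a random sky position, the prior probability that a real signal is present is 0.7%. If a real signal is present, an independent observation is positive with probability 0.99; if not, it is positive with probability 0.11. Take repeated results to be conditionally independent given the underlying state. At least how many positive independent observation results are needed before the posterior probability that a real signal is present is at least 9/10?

Prior odds = 0.007/0.993 = 7/993.
Likelihood ratio of a positive = 0.99/0.11 = 9.
Target posterior odds = 0.9/0.1 = 9.
Need (7/993) × 9ⁿ ≥ 9, i.e. 9ⁿ ≥ 8937/7.
9³ = 729 falls short of 8937/7 but 9⁴ = 6561 reaches it, so n = 4.

4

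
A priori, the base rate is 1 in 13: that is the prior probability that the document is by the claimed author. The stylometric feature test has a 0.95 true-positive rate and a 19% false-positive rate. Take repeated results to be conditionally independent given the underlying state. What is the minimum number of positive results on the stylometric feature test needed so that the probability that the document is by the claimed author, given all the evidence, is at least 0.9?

Prior odds = (1/13)/(12/13) = 1/12.
Likelihood ratio of a positive result = 0.95/0.19 = 5.
Target posterior odds = 0.9/0.1 = 9.
Need (1/12) × 5ⁿ ≥ 9, i.e. 5ⁿ ≥ 108.
5² = 25 falls short of 108 but 5³ = 125 reaches it, so n = 3.

3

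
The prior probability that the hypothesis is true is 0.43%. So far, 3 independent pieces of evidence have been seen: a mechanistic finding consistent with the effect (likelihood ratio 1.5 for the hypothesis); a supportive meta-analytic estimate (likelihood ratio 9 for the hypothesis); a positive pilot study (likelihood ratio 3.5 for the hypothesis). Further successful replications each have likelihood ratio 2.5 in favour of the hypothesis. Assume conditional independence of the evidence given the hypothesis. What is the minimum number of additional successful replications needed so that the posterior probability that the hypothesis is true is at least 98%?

6

Prior odds = 0.0043/0.9957 = 43/9957.
Combined Bayes factor of the evidence already in hand = 1.5 × 9 × 3.5 = 47.25.
Odds after that evidence = (43/9957) × 47.25 = 2709/13276.
Target odds = 0.98/0.02 = 49.
Need 2.5ⁿ ≥ 49 ÷ (2709/13276) = 92932/387.
2.5⁵ = 97.65625 falls short of 92932/387 but 2.5⁶ = 244.140625 reaches it, so n = 6.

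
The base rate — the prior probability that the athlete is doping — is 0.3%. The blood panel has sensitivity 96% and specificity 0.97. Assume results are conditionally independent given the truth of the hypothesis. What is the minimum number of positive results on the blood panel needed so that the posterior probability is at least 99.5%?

4

Prior odds = 0.003/0.997 = 3/997.
False-positive rate = 1 − 0.97 = 0.03; likelihood ratio of a positive = 0.96/0.03 = 32.
Target odds: 0.995 ÷ 0.005 = 199.
Need (3/997) × 32ⁿ ≥ 199, i.e. 32ⁿ ≥ 198403/3.
32³ = 32768 falls short of 198403/3 but 32⁴ = 1048576 reaches it, so n = 4.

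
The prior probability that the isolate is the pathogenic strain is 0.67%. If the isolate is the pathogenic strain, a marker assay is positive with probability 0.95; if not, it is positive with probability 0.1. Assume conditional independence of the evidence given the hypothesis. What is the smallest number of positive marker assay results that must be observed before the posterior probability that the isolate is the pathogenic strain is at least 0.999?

6

Prior odds: 0.0067 ÷ 0.9933 = 67/9933.
Likelihood ratio of a positive = 0.95/0.1 = 9.5.
Target posterior odds = 0.999/0.001 = 999.
Need (67/9933) × 9.5ⁿ ≥ 999, i.e. 9.5ⁿ ≥ 9923067/67.
9.5⁵ = 77378.09375 falls short of 9923067/67 but 9.5⁶ = 47045881/64 reaches it, so n = 6.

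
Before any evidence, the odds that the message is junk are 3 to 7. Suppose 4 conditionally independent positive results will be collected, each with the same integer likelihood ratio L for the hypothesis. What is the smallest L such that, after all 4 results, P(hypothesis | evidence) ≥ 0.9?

Prior odds = 3/7.
Target odds = 0.9/0.1 = 9.
Need L⁴ ≥ 9 ÷ (3/7) = 21.
2⁴ = 16 < 21 ≤ 81 = 3⁴, so L = 3.

3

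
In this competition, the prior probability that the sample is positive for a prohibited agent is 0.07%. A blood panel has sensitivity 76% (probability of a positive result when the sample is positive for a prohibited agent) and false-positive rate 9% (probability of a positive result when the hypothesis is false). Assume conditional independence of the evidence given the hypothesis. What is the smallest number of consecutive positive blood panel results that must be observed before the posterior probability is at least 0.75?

Prior odds: 0.0007 ÷ 0.9993 = 7/9993.
Likelihood ratio of a positive result = 0.76/0.09 = 76/9.
Target posterior odds = 0.75/0.25 = 3.
Require (76/9)ⁿ ≥ 3 ÷ (7/9993) = 29979/7.
(76/9)³ = 438976/729 falls short of 29979/7 but (76/9)⁴ = 33362176/6561 reaches it, so n = 4.

4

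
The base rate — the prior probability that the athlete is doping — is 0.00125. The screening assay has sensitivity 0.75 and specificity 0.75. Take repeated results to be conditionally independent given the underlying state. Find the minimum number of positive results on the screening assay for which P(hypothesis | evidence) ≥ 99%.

11

Prior odds = 0.00125/0.99875 = 1/799.
False-positive rate = 1 − 0.75 = 0.25; likelihood ratio of a positive = 0.75/0.25 = 3.
Target posterior odds = 0.99/0.01 = 99.
Require 3ⁿ ≥ 99 ÷ (1/799) = 79101.
3¹⁰ = 59049 falls short of 79101 but 3¹¹ = 177147 reaches it, so n = 11.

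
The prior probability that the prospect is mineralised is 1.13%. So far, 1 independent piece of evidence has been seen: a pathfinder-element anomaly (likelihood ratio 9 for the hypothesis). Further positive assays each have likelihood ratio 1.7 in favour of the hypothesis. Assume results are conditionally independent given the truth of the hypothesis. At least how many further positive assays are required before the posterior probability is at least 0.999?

Prior odds = 0.0113/0.9887 = 113/9887.
Bayes factor of the evidence already in hand = 9.
Odds after that evidence = (113/9887) × 9 = 1017/9887.
Target odds = 0.999/0.001 = 999.
Need 1.7ⁿ ≥ 999 ÷ (1017/9887) = 1097457/113.
1.7¹⁷ ≈8272.4 falls short of 1097457/113 but 1.7¹⁸ ≈14063.1 reaches it, so n = 18.

18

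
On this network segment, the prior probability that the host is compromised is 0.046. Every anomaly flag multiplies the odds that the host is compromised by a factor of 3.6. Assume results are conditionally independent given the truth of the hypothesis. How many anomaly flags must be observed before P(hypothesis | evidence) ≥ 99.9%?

Prior odds = 0.046/0.954 = 23/477.
Likelihood ratio per anomaly flag = 3.6.
Target odds: 0.999 ÷ 0.001 = 999.
Need (23/477) × 3.6ⁿ ≥ 999, i.e. 3.6ⁿ ≥ 476523/23.
3.6⁷ = 612220032/78125 falls short of 476523/23 but 3.6⁸ ≈28211.1 reaches it, so n = 8.

8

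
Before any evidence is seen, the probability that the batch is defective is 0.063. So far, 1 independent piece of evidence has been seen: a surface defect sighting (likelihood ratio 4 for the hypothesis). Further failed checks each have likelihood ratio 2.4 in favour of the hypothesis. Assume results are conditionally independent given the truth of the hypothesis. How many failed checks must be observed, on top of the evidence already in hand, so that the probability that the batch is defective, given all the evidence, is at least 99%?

7

Prior odds = 0.063/0.937 = 63/937.
Bayes factor of the evidence already in hand = 4.
Odds after that evidence = (63/937) × 4 = 252/937.
Target odds = 0.99/0.01 = 99.
Need 2.4ⁿ ≥ 99 ÷ (252/937) = 10307/28.
2.4⁶ = 2985984/15625 falls short of 10307/28 but 2.4⁷ = 35831808/78125 reaches it, so n = 7.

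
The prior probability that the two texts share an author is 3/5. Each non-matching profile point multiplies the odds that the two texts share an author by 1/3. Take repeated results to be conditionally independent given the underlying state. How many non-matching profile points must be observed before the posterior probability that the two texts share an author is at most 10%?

Prior odds: 0.6 ÷ 0.4 = 1.5.
Likelihood ratio per non-matching profile point = 1/3.
Target posterior odds = 0.1/0.9 = 1/9.
Require (1/3)ⁿ ≤ 1/9 ÷ 1.5 = 2/27.
(1/3)² = 1/9 is still above 2/27 but (1/3)³ = 1/27 is at or below it, so n = 3.

3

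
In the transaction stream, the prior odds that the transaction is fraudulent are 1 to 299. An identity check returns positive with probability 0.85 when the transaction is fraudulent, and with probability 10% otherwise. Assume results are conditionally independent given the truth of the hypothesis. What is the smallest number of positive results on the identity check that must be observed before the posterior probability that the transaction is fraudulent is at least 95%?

Prior odds = 1/299.
Likelihood ratio of a positive result = 0.85/0.1 = 8.5.
Target posterior odds = 0.95/0.05 = 19.
Require 8.5ⁿ ≥ 19 ÷ (1/299) = 5681.
8.5⁴ = 5220.0625 falls short of 5681 but 8.5⁵ = 44370.53125 reaches it, so n = 5.

5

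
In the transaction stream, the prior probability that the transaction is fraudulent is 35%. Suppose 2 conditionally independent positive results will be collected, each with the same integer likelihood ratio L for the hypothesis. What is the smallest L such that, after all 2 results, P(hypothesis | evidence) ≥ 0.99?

14

Prior odds = 0.35/0.65 = 7/13.
Target odds = 0.99/0.01 = 99.
Need L² ≥ 99 ÷ (7/13) = 1287/7.
13² = 169 < 1287/7 ≤ 196 = 14², so L = 14.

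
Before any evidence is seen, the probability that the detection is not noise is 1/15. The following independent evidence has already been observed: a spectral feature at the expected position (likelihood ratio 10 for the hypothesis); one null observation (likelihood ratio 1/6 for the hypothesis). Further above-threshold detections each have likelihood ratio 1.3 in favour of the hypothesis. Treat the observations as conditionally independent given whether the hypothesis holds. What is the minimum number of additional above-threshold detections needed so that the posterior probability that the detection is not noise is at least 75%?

13

Prior odds = (1/15)/(14/15) = 1/14.
Combined Bayes factor of the evidence already in hand = 10 × (1/6) = 5/3.
Odds after that evidence = (1/14) × 5/3 = 5/42.
Target odds = 0.75/0.25 = 3.
Need 1.3ⁿ ≥ 3 ÷ (5/42) = 25.2.
1.3¹² ≈23.2981 falls short of 25.2 but 1.3¹³ ≈30.2875 reaches it, so n = 13.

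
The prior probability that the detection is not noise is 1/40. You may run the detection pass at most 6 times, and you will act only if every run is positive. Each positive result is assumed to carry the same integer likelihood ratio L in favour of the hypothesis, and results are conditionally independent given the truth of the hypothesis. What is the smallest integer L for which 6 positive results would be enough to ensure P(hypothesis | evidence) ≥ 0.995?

5

Prior odds = 0.025/0.975 = 1/39.
Target odds = 0.995/0.005 = 199.
Need L⁶ ≥ 199 ÷ (1/39) = 7761.
4⁶ = 4096 < 7761 ≤ 15625 = 5⁶, so L = 5.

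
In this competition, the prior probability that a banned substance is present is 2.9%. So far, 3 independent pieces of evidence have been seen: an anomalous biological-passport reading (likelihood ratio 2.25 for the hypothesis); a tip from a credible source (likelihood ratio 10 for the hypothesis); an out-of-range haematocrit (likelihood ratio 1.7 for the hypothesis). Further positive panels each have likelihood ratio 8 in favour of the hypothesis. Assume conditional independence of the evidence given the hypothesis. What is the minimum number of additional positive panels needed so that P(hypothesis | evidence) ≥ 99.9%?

Prior odds = 0.029/0.971 = 29/971.
Combined Bayes factor of the evidence already in hand = 2.25 × 10 × 1.7 = 38.25.
Odds after that evidence = (29/971) × 38.25 = 4437/3884.
Target odds = 0.999/0.001 = 999.
Need 8ⁿ ≥ 999 ÷ (4437/3884) = 431124/493.
8³ = 512 falls short of 431124/493 but 8⁴ = 4096 reaches it, so n = 4.

4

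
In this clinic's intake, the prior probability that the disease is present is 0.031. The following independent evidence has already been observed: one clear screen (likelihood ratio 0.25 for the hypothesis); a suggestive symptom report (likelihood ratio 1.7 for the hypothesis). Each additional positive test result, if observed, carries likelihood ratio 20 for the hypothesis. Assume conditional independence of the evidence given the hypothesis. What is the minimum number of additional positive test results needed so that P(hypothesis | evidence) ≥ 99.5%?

Prior odds = 0.031/0.969 = 31/969.
Combined Bayes factor of the evidence already in hand = 0.25 × 1.7 = 0.425.
Odds after that evidence = (31/969) × 0.425 = 31/2280.
Target odds = 0.995/0.005 = 199.
Need 20ⁿ ≥ 199 ÷ (31/2280) = 453720/31.
20³ = 8000 falls short of 453720/31 but 20⁴ = 160000 reaches it, so n = 4.

4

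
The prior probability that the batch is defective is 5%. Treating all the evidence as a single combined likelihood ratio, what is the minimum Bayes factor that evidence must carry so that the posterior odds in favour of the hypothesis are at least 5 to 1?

Prior odds = 0.05/0.95 = 1/19.
Target odds = 5.
Required Bayes factor = 5 ÷ (1/19) = 95.

95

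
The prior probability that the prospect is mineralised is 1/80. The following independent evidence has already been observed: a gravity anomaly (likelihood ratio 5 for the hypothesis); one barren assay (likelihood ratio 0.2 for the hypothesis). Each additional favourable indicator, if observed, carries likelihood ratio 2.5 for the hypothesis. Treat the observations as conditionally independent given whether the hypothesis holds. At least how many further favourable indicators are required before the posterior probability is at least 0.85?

7

Prior odds = 0.0125/0.9875 = 1/79.
Combined Bayes factor of the evidence already in hand = 5 × 0.2 = 1.
Odds after that evidence = (1/79) × 1 = 1/79.
Target odds = 0.85/0.15 = 17/3.
Need 2.5ⁿ ≥ 17/3 ÷ (1/79) = 1343/3.
2.5⁶ = 244.140625 falls short of 1343/3 but 2.5⁷ = 610.3515625 reaches it, so n = 7.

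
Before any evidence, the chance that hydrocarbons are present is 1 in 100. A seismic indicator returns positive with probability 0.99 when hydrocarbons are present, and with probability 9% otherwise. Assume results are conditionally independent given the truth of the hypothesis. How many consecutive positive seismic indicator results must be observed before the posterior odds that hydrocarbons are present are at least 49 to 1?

Prior odds = 0.01/0.99 = 1/99.
Likelihood ratio of a positive result = 0.99/0.09 = 11.
Target odds = 49.
Require 11ⁿ ≥ 49 ÷ (1/99) = 4851.
11³ = 1331 falls short of 4851 but 11⁴ = 14641 reaches it, so n = 4.

4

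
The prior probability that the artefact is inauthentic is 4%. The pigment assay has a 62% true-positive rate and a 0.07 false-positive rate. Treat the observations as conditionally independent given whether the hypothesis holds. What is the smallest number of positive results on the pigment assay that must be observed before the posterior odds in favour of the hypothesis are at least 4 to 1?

3

Prior odds: 0.04 ÷ 0.96 = 1/24.
Likelihood ratio of a positive result = 0.62/0.07 = 62/7.
Target odds = 4.
Require (62/7)ⁿ ≥ 4 ÷ (1/24) = 96.
(62/7)² = 3844/49 falls short of 96 but (62/7)³ = 238328/343 reaches it, so n = 3.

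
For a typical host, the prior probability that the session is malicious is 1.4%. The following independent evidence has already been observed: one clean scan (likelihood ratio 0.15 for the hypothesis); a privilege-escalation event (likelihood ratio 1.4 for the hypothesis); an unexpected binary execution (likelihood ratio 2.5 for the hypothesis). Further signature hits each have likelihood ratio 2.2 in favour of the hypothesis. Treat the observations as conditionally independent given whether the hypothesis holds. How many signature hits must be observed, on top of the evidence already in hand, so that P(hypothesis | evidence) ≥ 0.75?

Prior odds = 0.014/0.986 = 7/493.
Combined Bayes factor of the evidence already in hand = 0.15 × 1.4 × 2.5 = 0.525.
Odds after that evidence = (7/493) × 0.525 = 147/19720.
Target odds = 0.75/0.25 = 3.
Need 2.2ⁿ ≥ 3 ÷ (147/19720) = 19720/49.
2.2⁷ = 19487171/78125 falls short of 19720/49 but 2.2⁸ = 214358881/390625 reaches it, so n = 8.

8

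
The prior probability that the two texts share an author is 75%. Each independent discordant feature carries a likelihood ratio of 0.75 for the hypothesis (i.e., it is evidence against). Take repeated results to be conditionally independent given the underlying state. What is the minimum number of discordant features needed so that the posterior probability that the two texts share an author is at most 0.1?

12

Prior odds: 0.75 ÷ 0.25 = 3.
Likelihood ratio per discordant feature = 0.75.
Target posterior odds = 0.1/0.9 = 1/9.
Need 3 × 0.75ⁿ ≤ 1/9, i.e. 0.75ⁿ ≤ 1/27.
0.75¹¹ = 177147/4194304 is still above 1/27 but 0.75¹² = 531441/16777216 is at or below it, so n = 12.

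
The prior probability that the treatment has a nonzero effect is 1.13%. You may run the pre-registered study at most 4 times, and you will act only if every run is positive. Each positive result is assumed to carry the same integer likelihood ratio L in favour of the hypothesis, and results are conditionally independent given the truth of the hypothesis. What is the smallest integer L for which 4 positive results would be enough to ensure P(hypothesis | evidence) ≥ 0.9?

Prior odds = 0.0113/0.9887 = 113/9887.
Target odds = 0.9/0.1 = 9.
Need L⁴ ≥ 9 ÷ (113/9887) = 88983/113.
5⁴ = 625 < 88983/113 ≤ 1296 = 6⁴, so L = 6.

6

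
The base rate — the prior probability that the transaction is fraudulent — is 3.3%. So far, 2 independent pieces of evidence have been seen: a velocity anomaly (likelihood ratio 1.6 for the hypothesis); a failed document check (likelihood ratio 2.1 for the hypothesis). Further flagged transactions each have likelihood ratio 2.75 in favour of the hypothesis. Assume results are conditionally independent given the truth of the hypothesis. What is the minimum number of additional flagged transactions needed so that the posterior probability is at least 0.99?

7

Prior odds = 0.033/0.967 = 33/967.
Combined Bayes factor of the evidence already in hand = 1.6 × 2.1 = 3.36.
Odds after that evidence = (33/967) × 3.36 = 2772/24175.
Target odds = 0.99/0.01 = 99.
Need 2.75ⁿ ≥ 99 ÷ (2772/24175) = 24175/28.
2.75⁶ = 1771561/4096 falls short of 24175/28 but 2.75⁷ = 19487171/16384 reaches it, so n = 7.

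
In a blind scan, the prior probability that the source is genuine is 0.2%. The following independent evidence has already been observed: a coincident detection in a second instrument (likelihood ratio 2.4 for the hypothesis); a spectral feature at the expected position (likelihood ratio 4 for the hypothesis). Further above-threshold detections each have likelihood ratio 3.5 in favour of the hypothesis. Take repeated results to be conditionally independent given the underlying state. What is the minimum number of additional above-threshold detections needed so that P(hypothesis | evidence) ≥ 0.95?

Prior odds = 0.002/0.998 = 1/499.
Combined Bayes factor of the evidence already in hand = 2.4 × 4 = 9.6.
Odds after that evidence = (1/499) × 9.6 = 48/2495.
Target odds = 0.95/0.05 = 19.
Need 3.5ⁿ ≥ 19 ÷ (48/2495) = 47405/48.
3.5⁵ = 525.21875 falls short of 47405/48 but 3.5⁶ = 1838.265625 reaches it, so n = 6.

6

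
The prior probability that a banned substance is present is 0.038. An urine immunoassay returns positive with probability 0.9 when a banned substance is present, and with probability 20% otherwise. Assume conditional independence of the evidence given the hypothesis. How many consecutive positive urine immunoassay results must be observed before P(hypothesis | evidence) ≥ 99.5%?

Prior odds: 0.038 ÷ 0.962 = 19/481.
Likelihood ratio of a positive result = 0.9/0.2 = 4.5.
Target odds: 0.995 ÷ 0.005 = 199.
Require 4.5ⁿ ≥ 199 ÷ (19/481) = 95719/19.
4.5⁵ = 1845.28125 falls short of 95719/19 but 4.5⁶ = 8303.765625 reaches it, so n = 6.

6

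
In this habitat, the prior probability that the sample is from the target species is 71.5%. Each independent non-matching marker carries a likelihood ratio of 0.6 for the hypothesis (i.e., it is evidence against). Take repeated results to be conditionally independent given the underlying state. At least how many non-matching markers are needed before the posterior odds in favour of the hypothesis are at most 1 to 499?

Prior odds: 0.715 ÷ 0.285 = 143/57.
Likelihood ratio per non-matching marker = 0.6.
Target odds = 1/499.
Require 0.6ⁿ ≤ 1/499 ÷ (143/57) = 57/71357.
0.6¹³ ≈0.00130607 is still above 57/71357 but 0.6¹⁴ ≈0.000783642 is at or below it, so n = 14.

14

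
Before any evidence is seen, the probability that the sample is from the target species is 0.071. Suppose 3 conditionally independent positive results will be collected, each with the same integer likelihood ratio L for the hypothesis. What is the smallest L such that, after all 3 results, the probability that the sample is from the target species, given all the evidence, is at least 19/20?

7

Prior odds = 0.071/0.929 = 71/929.
Target odds = 0.95/0.05 = 19.
Need L³ ≥ 19 ÷ (71/929) = 17651/71.
6³ = 216 < 17651/71 ≤ 343 = 7³, so L = 7.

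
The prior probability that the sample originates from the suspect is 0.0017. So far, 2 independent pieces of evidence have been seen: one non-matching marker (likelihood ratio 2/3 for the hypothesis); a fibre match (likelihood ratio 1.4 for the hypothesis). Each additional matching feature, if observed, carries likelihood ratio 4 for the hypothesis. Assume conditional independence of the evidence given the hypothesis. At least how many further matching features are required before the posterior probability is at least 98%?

Prior odds = 0.0017/0.9983 = 17/9983.
Combined Bayes factor of the evidence already in hand = (2/3) × 1.4 = 14/15.
Odds after that evidence = (17/9983) × 14/15 = 238/149745.
Target odds = 0.98/0.02 = 49.
Need 4ⁿ ≥ 49 ÷ (238/149745) = 1048215/34.
4⁷ = 16384 falls short of 1048215/34 but 4⁸ = 65536 reaches it, so n = 8.

8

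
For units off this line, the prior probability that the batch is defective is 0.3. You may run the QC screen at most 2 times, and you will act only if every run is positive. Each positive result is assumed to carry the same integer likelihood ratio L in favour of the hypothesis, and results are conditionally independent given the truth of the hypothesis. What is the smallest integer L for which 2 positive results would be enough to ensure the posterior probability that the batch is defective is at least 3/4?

3

Prior odds = 0.3/0.7 = 3/7.
Target odds = 0.75/0.25 = 3.
Need L² ≥ 3 ÷ (3/7) = 7.
2² = 4 < 7 ≤ 9 = 3², so L = 3.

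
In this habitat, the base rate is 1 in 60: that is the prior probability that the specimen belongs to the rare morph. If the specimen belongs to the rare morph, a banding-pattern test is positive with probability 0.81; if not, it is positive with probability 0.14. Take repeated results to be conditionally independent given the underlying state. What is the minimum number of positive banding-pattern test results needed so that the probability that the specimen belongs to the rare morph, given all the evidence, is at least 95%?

Prior odds: (1/60) ÷ (59/60) = 1/59.
Likelihood ratio of a positive = 0.81/0.14 = 81/14.
Target posterior odds = 0.95/0.05 = 19.
Need (1/59) × (81/14)ⁿ ≥ 19, i.e. (81/14)ⁿ ≥ 1121.
(81/14)⁴ = 43046721/38416 falls short of 1121 but (81/14)⁵ ≈6483.13 reaches it, so n = 5.

5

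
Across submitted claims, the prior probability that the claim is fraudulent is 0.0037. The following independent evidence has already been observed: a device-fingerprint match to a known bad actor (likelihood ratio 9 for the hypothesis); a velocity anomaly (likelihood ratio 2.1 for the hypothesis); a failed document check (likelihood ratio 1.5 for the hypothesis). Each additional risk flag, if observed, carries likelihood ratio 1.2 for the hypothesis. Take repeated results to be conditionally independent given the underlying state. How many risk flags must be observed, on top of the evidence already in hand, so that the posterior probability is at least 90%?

25

Prior odds = 0.0037/0.9963 = 37/9963.
Combined Bayes factor of the evidence already in hand = 9 × 2.1 × 1.5 = 28.35.
Odds after that evidence = (37/9963) × 28.35 = 259/2460.
Target odds = 0.9/0.1 = 9.
Need 1.2ⁿ ≥ 9 ÷ (259/2460) = 22140/259.
1.2²⁴ ≈79.4968 falls short of 22140/259 but 1.2²⁵ ≈95.3962 reaches it, so n = 25.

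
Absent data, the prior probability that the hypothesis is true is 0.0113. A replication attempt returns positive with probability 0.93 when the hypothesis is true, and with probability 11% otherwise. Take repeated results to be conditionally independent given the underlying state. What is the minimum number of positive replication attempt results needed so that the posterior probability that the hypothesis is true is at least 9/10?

Prior odds = 0.0113/0.9887 = 113/9887.
Likelihood ratio of a positive result = 0.93/0.11 = 93/11.
Target odds: 0.9 ÷ 0.1 = 9.
Require (93/11)ⁿ ≥ 9 ÷ (113/9887) = 88983/113.
(93/11)³ = 804357/1331 falls short of 88983/113 but (93/11)⁴ = 74805201/14641 reaches it, so n = 4.

4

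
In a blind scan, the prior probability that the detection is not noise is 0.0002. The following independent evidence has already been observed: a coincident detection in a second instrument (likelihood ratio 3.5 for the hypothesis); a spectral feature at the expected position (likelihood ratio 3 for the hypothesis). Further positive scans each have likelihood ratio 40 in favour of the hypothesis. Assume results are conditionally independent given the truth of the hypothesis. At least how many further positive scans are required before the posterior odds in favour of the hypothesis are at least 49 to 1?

Prior odds = 0.0002/0.9998 = 1/4999.
Combined Bayes factor of the evidence already in hand = 3.5 × 3 = 10.5.
Odds after that evidence = (1/4999) × 10.5 = 21/9998.
Target odds = 49.
Need 40ⁿ ≥ 49 ÷ (21/9998) = 69986/3.
40² = 1600 falls short of 69986/3 but 40³ = 64000 reaches it, so n = 3.

3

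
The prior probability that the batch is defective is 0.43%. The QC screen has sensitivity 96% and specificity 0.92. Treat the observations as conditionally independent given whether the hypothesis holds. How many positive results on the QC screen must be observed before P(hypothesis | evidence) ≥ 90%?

Prior odds: 0.0043 ÷ 0.9957 = 43/9957.
False-positive rate = 1 − 0.92 = 0.08; likelihood ratio of a positive = 0.96/0.08 = 12.
Target odds: 0.9 ÷ 0.1 = 9.
Require 12ⁿ ≥ 9 ÷ (43/9957) = 89613/43.
12³ = 1728 falls short of 89613/43 but 12⁴ = 20736 reaches it, so n = 4.

4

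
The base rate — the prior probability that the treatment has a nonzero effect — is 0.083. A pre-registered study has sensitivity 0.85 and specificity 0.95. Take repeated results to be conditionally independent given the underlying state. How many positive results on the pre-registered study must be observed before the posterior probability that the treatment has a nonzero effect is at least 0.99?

3

Prior odds = 0.083/0.917 = 83/917.
False-positive rate = 1 − 0.95 = 0.05; likelihood ratio of a positive = 0.85/0.05 = 17.
Target odds: 0.99 ÷ 0.01 = 99.
Need (83/917) × 17ⁿ ≥ 99, i.e. 17ⁿ ≥ 90783/83.
17² = 289 falls short of 90783/83 but 17³ = 4913 reaches it, so n = 3.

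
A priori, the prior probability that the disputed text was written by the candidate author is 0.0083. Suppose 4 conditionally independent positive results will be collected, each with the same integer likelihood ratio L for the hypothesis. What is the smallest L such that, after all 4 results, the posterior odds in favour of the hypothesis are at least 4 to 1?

Prior odds = 0.0083/0.9917 = 83/9917.
Target odds = 4.
Need L⁴ ≥ 4 ÷ (83/9917) = 39668/83.
4⁴ = 256 < 39668/83 ≤ 625 = 5⁴, so L = 5.

5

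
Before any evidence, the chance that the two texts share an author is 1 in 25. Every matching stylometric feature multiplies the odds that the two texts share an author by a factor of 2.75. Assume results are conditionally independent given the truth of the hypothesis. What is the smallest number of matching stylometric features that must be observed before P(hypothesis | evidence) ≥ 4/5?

5

Prior odds: 0.04 ÷ 0.96 = 1/24.
Likelihood ratio per matching stylometric feature = 2.75.
Target odds: 0.8 ÷ 0.2 = 4.
Need (1/24) × 2.75ⁿ ≥ 4, i.e. 2.75ⁿ ≥ 96.
2.75⁴ = 57.19140625 falls short of 96 but 2.75⁵ = 161051/1024 reaches it, so n = 5.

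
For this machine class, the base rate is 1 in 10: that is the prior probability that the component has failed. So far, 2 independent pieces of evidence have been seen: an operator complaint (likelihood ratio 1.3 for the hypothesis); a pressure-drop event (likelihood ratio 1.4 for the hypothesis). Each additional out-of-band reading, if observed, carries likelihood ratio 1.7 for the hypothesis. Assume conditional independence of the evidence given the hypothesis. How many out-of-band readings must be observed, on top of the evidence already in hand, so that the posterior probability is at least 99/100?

12

Prior odds = 0.1/0.9 = 1/9.
Combined Bayes factor of the evidence already in hand = 1.3 × 1.4 = 1.82.
Odds after that evidence = (1/9) × 1.82 = 91/450.
Target odds = 0.99/0.01 = 99.
Need 1.7ⁿ ≥ 99 ÷ (91/450) = 44550/91.
1.7¹¹ ≈342.719 falls short of 44550/91 but 1.7¹² ≈582.622 reaches it, so n = 12.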